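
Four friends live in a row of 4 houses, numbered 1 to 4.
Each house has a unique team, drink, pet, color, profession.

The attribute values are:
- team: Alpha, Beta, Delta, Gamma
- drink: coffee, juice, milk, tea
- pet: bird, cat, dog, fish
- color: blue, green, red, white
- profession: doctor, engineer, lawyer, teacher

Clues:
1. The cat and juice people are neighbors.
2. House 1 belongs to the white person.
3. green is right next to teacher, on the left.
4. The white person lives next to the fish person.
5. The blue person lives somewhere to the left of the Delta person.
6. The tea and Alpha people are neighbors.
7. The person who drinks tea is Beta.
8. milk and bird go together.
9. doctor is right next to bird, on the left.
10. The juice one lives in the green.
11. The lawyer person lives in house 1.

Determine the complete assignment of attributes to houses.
Solution:

House | Team | Drink | Pet | Color | Profession
-----------------------------------------------
  1   | Beta | tea | cat | white | lawyer
  2   | Alpha | juice | fish | green | doctor
  3   | Gamma | milk | bird | blue | teacher
  4   | Delta | coffee | dog | red | engineer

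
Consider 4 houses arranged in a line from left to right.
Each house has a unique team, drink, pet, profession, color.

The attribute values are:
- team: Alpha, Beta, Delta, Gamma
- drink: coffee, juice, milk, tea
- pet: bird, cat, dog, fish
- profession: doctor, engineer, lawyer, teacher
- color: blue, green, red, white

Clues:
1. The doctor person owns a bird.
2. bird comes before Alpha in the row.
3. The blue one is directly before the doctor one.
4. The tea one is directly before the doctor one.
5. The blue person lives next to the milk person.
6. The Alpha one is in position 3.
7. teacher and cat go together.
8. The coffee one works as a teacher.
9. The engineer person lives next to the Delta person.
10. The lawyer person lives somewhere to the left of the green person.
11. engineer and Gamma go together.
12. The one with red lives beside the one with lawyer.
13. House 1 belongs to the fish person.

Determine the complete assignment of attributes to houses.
Solution:

House | Team | Drink | Pet | Profession | Color
-----------------------------------------------
  1   | Gamma | tea | fish | engineer | blue
  2   | Delta | milk | bird | doctor | red
  3   | Alpha | juice | dog | lawyer | white
  4   | Beta | coffee | cat | teacher | green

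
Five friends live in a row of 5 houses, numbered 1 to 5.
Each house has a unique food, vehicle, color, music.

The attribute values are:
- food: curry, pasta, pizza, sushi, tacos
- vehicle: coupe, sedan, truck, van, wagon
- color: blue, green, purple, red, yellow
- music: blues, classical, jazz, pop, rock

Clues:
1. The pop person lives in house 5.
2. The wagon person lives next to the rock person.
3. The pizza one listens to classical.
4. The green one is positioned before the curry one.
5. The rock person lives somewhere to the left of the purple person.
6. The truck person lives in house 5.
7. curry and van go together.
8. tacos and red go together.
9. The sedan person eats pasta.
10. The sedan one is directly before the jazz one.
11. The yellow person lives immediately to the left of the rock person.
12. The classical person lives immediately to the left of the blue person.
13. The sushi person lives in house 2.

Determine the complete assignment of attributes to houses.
Solution:

House | Food | Vehicle | Color | Music
--------------------------------------
  1   | pizza | wagon | yellow | classical
  2   | sushi | coupe | blue | rock
  3   | pasta | sedan | green | blues
  4   | curry | van | purple | jazz
  5   | tacos | truck | red | pop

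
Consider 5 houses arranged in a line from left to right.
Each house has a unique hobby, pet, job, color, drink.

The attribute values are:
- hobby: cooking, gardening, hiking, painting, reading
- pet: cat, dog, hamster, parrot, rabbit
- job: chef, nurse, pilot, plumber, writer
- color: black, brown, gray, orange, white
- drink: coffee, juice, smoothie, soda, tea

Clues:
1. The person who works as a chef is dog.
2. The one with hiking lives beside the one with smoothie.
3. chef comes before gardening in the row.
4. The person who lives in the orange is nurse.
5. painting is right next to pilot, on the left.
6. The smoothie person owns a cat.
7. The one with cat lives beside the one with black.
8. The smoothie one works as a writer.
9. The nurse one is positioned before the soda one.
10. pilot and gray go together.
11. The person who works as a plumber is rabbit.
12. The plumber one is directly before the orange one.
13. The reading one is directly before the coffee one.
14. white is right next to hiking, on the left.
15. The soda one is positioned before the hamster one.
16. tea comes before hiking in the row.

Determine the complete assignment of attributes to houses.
Solution:

House | Hobby | Pet | Job | Color | Drink
-----------------------------------------
  1   | reading | rabbit | plumber | white | tea
  2   | hiking | parrot | nurse | orange | coffee
  3   | cooking | cat | writer | brown | smoothie
  4   | painting | dog | chef | black | soda
  5   | gardening | hamster | pilot | gray | juice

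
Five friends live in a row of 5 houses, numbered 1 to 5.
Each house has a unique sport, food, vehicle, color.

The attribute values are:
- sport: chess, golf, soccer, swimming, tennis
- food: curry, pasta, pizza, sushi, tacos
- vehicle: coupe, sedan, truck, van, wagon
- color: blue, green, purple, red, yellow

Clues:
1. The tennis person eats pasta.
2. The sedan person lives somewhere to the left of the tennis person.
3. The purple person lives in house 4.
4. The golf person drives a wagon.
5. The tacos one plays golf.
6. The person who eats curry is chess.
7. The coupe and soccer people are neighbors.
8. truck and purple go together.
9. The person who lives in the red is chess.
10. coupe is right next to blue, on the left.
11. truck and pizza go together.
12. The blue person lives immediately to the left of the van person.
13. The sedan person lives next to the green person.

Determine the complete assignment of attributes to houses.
Solution:

House | Sport | Food | Vehicle | Color
--------------------------------------
  1   | chess | curry | coupe | red
  2   | soccer | sushi | sedan | blue
  3   | tennis | pasta | van | green
  4   | swimming | pizza | truck | purple
  5   | golf | tacos | wagon | yellow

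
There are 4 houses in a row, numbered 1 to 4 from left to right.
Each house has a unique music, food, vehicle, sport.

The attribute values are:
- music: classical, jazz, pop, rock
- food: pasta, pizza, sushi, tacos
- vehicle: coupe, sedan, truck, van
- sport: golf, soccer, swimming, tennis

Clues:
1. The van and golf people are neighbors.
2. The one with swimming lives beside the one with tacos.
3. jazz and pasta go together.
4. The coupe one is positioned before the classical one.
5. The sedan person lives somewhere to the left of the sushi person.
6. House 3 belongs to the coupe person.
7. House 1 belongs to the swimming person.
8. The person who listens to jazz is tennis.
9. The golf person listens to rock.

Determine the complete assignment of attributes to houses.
Solution:

House | Music | Food | Vehicle | Sport
--------------------------------------
  1   | pop | pizza | van | swimming
  2   | rock | tacos | sedan | golf
  3   | jazz | pasta | coupe | tennis
  4   | classical | sushi | truck | soccer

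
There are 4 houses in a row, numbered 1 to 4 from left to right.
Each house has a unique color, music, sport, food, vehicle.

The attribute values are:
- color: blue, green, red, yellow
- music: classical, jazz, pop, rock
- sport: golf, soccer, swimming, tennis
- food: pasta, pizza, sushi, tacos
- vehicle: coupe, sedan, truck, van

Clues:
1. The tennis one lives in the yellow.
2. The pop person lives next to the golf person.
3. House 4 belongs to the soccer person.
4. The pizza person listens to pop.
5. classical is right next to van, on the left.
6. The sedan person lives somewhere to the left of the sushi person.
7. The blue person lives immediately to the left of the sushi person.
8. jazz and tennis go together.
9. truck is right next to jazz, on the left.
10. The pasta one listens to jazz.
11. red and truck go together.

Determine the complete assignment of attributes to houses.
Solution:

House | Color | Music | Sport | Food | Vehicle
----------------------------------------------
  1   | blue | pop | swimming | pizza | sedan
  2   | red | classical | golf | sushi | truck
  3   | yellow | jazz | tennis | pasta | van
  4   | green | rock | soccer | tacos | coupe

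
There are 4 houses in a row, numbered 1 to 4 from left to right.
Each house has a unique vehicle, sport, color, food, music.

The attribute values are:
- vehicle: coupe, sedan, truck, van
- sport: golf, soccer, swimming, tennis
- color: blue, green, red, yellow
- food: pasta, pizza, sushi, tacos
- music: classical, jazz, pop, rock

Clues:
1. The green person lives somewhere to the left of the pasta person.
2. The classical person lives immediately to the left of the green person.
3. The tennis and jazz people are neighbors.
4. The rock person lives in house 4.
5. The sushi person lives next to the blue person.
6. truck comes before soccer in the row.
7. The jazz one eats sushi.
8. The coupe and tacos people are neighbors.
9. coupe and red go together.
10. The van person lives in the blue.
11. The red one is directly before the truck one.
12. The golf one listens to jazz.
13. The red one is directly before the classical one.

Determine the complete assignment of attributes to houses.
Solution:

House | Vehicle | Sport | Color | Food | Music
----------------------------------------------
  1   | coupe | swimming | red | pizza | pop
  2   | truck | tennis | yellow | tacos | classical
  3   | sedan | golf | green | sushi | jazz
  4   | van | soccer | blue | pasta | rock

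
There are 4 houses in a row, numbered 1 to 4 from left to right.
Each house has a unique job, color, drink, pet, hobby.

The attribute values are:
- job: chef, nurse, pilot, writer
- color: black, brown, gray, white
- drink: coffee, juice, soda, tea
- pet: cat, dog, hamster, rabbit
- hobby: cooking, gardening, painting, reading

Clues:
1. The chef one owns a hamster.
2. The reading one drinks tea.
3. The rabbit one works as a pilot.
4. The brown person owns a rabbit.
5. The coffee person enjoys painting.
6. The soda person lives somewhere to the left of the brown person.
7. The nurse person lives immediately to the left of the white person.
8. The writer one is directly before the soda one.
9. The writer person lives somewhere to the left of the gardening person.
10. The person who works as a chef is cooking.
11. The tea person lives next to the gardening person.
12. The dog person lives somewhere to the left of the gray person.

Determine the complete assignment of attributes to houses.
Solution:

House | Job | Color | Drink | Pet | Hobby
-----------------------------------------
  1   | writer | black | tea | dog | reading
  2   | nurse | gray | soda | cat | gardening
  3   | chef | white | juice | hamster | cooking
  4   | pilot | brown | coffee | rabbit | painting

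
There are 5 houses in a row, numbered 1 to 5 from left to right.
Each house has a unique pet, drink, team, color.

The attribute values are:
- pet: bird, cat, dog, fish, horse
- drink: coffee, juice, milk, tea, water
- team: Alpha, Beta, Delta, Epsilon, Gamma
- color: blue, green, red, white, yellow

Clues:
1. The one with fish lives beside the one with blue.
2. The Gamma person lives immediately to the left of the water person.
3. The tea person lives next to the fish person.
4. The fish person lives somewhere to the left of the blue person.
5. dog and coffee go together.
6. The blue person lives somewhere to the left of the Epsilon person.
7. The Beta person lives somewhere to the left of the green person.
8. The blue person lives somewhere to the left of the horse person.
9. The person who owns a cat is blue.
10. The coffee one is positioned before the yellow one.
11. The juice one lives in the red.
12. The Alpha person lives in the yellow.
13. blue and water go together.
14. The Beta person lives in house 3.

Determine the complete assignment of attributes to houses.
Solution:

House | Pet | Drink | Team | Color
----------------------------------
  1   | bird | tea | Delta | white
  2   | fish | juice | Gamma | red
  3   | cat | water | Beta | blue
  4   | dog | coffee | Epsilon | green
  5   | horse | milk | Alpha | yellow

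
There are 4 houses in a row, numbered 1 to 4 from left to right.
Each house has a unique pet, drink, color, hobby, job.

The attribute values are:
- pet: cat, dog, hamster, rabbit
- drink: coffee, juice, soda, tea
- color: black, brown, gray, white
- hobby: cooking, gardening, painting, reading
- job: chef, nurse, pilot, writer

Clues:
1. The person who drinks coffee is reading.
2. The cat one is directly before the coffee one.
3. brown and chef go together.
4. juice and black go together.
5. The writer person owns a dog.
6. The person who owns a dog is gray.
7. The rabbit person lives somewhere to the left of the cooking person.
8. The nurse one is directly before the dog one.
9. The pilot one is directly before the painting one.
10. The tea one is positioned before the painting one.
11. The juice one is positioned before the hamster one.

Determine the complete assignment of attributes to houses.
Solution:

House | Pet | Drink | Color | Hobby | Job
-----------------------------------------
  1   | rabbit | tea | white | gardening | pilot
  2   | cat | juice | black | painting | nurse
  3   | dog | coffee | gray | reading | writer
  4   | hamster | soda | brown | cooking | chef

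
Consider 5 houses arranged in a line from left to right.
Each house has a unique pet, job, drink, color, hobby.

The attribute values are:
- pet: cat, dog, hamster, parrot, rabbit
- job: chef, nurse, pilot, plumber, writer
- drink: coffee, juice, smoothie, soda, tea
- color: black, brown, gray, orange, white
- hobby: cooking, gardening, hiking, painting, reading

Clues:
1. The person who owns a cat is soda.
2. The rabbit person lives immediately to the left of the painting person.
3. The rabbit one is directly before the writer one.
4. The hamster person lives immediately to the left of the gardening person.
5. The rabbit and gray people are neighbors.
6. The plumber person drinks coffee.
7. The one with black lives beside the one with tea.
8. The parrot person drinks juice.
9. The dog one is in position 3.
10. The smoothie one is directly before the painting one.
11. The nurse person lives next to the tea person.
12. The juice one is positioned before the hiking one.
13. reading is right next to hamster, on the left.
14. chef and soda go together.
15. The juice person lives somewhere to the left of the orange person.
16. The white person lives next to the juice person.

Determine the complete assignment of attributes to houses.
Solution:

House | Pet | Job | Drink | Color | Hobby
-----------------------------------------
  1   | rabbit | nurse | smoothie | black | reading
  2   | hamster | writer | tea | gray | painting
  3   | dog | plumber | coffee | white | gardening
  4   | parrot | pilot | juice | brown | cooking
  5   | cat | chef | soda | orange | hiking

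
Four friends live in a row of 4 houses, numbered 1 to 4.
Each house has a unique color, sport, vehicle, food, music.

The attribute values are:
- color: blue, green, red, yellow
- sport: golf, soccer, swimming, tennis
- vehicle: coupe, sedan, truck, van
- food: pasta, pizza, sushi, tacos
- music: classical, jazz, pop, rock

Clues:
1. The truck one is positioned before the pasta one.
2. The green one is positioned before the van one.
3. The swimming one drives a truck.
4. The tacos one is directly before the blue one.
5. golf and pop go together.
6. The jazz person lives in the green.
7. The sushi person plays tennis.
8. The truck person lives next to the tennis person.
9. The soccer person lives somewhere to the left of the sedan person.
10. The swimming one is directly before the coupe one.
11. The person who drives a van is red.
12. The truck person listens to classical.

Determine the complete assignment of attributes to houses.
Solution:

House | Color | Sport | Vehicle | Food | Music
----------------------------------------------
  1   | yellow | swimming | truck | pizza | classical
  2   | green | tennis | coupe | sushi | jazz
  3   | red | soccer | van | tacos | rock
  4   | blue | golf | sedan | pasta | pop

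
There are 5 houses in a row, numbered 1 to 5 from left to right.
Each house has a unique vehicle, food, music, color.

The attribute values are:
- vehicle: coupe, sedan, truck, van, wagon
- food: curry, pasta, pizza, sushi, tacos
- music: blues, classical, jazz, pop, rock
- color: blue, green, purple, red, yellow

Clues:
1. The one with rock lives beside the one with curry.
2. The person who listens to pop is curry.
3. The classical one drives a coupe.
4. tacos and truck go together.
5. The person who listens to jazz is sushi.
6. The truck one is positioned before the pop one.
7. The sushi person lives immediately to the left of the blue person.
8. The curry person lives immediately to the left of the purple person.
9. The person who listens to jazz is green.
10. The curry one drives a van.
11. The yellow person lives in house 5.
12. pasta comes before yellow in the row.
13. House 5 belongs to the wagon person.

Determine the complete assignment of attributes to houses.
Solution:

House | Vehicle | Food | Music | Color
--------------------------------------
  1   | sedan | sushi | jazz | green
  2   | truck | tacos | rock | blue
  3   | van | curry | pop | red
  4   | coupe | pasta | classical | purple
  5   | wagon | pizza | blues | yellow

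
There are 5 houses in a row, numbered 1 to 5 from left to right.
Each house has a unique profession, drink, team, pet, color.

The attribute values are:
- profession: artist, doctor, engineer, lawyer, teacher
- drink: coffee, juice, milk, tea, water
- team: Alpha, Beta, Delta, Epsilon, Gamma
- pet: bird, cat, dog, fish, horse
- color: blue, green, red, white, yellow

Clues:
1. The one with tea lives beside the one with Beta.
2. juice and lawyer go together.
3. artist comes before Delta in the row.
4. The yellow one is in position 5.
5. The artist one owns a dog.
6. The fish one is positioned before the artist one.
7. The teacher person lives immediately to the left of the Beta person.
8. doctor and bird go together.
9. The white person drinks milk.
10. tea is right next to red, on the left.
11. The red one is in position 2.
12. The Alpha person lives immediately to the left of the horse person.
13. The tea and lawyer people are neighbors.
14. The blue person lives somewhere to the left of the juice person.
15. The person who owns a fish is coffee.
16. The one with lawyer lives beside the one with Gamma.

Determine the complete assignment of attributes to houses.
Solution:

House | Profession | Drink | Team | Pet | Color
-----------------------------------------------
  1   | teacher | tea | Alpha | cat | blue
  2   | lawyer | juice | Beta | horse | red
  3   | engineer | coffee | Gamma | fish | green
  4   | artist | milk | Epsilon | dog | white
  5   | doctor | water | Delta | bird | yellow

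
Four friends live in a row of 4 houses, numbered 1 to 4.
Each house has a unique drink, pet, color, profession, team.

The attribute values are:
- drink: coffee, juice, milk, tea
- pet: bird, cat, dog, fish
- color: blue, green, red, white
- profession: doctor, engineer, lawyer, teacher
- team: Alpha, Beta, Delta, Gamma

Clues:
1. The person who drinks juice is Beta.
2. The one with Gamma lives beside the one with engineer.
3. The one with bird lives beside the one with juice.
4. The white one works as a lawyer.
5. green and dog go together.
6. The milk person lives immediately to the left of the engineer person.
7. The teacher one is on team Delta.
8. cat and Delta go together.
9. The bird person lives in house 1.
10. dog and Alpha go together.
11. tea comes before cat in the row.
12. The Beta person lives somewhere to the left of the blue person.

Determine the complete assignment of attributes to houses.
Solution:

House | Drink | Pet | Color | Profession | Team
-----------------------------------------------
  1   | milk | bird | white | lawyer | Gamma
  2   | juice | fish | red | engineer | Beta
  3   | tea | dog | green | doctor | Alpha
  4   | coffee | cat | blue | teacher | Delta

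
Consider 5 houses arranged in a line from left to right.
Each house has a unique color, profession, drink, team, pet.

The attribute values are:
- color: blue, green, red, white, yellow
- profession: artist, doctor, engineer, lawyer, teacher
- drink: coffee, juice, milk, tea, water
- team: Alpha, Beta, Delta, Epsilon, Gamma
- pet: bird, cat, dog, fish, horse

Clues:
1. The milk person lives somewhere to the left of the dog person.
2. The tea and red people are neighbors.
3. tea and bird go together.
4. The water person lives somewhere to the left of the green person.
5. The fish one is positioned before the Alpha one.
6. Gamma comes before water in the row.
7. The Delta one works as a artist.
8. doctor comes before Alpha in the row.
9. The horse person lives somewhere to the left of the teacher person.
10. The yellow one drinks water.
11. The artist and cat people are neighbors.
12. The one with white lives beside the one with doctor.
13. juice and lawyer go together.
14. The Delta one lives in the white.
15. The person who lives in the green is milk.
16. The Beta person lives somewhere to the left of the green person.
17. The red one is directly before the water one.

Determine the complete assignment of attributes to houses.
Solution:

House | Color | Profession | Drink | Team | Pet
-----------------------------------------------
  1   | white | artist | tea | Delta | bird
  2   | red | doctor | coffee | Gamma | cat
  3   | yellow | engineer | water | Beta | horse
  4   | green | teacher | milk | Epsilon | fish
  5   | blue | lawyer | juice | Alpha | dog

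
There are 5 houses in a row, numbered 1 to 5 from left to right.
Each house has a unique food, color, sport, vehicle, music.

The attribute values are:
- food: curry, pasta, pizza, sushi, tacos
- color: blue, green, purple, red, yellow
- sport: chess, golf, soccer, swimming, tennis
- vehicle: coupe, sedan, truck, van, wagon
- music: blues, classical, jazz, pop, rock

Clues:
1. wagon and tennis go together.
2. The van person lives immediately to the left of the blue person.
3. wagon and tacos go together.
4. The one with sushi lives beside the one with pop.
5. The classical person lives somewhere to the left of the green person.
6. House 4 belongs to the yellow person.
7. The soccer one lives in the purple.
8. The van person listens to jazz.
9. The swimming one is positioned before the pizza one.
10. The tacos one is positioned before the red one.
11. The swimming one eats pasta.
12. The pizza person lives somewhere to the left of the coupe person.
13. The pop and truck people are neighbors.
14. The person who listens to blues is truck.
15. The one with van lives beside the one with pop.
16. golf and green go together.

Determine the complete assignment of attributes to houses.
Solution:

House | Food | Color | Sport | Vehicle | Music
----------------------------------------------
  1   | sushi | purple | soccer | van | jazz
  2   | tacos | blue | tennis | wagon | pop
  3   | pasta | red | swimming | truck | blues
  4   | pizza | yellow | chess | sedan | classical
  5   | curry | green | golf | coupe | rock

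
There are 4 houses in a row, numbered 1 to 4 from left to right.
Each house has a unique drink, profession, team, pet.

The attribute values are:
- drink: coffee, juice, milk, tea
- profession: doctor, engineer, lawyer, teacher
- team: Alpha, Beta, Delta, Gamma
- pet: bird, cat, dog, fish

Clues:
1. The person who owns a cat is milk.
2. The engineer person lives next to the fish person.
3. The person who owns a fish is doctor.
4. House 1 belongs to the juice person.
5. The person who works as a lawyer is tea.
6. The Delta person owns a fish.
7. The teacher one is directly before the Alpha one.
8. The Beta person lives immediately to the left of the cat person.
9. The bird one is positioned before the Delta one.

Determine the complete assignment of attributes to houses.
Solution:

House | Drink | Profession | Team | Pet
---------------------------------------
  1   | juice | teacher | Beta | bird
  2   | milk | engineer | Alpha | cat
  3   | coffee | doctor | Delta | fish
  4   | tea | lawyer | Gamma | dog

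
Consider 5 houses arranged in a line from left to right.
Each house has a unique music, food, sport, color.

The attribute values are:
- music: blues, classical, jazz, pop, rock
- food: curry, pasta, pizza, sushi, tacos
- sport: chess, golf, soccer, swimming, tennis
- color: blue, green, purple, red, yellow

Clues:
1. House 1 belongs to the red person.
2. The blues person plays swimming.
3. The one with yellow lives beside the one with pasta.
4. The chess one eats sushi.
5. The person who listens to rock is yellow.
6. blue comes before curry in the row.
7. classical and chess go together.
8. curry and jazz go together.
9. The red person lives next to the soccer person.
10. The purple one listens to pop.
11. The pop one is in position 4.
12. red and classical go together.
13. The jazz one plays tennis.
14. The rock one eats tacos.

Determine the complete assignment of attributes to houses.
Solution:

House | Music | Food | Sport | Color
------------------------------------
  1   | classical | sushi | chess | red
  2   | rock | tacos | soccer | yellow
  3   | blues | pasta | swimming | blue
  4   | pop | pizza | golf | purple
  5   | jazz | curry | tennis | green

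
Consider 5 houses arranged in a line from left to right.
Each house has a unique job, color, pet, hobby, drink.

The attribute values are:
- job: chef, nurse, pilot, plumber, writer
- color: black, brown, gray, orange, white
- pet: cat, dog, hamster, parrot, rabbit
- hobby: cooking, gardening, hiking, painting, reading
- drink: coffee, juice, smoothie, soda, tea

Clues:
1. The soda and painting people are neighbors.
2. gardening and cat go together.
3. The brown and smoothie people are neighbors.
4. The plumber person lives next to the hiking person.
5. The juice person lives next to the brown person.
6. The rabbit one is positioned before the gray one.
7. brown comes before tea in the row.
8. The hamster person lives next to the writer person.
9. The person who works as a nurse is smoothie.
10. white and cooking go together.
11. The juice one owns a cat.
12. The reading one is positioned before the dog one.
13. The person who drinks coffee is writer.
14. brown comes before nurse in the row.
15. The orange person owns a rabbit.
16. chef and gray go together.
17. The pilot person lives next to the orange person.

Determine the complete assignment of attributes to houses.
Solution:

House | Job | Color | Pet | Hobby | Drink
-----------------------------------------
  1   | plumber | black | cat | gardening | juice
  2   | pilot | brown | parrot | hiking | soda
  3   | nurse | orange | rabbit | painting | smoothie
  4   | chef | gray | hamster | reading | tea
  5   | writer | white | dog | cooking | coffee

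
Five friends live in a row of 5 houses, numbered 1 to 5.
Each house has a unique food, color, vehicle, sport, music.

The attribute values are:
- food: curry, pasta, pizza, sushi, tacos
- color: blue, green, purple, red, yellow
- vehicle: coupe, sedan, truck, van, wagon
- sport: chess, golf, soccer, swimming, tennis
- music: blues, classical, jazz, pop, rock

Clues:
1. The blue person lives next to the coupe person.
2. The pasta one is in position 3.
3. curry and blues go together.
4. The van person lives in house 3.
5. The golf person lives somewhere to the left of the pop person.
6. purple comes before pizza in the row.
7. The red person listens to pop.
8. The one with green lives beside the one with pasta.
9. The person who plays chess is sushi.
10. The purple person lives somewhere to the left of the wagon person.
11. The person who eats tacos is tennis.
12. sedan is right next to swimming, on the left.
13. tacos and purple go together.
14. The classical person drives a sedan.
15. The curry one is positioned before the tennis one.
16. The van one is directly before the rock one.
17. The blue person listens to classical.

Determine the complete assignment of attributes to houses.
Solution:

House | Food | Color | Vehicle | Sport | Music
----------------------------------------------
  1   | sushi | blue | sedan | chess | classical
  2   | curry | green | coupe | swimming | blues
  3   | pasta | yellow | van | golf | jazz
  4   | tacos | purple | truck | tennis | rock
  5   | pizza | red | wagon | soccer | pop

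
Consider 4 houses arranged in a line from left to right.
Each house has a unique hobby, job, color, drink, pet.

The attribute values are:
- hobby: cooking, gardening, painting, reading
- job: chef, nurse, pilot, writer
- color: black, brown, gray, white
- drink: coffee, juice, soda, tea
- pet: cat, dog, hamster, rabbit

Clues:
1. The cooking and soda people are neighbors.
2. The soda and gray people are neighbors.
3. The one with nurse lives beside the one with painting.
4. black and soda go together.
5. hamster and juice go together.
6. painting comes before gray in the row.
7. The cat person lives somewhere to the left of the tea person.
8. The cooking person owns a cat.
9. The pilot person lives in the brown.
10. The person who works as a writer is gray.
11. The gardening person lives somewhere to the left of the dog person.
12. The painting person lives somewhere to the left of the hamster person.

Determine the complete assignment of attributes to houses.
Solution:

House | Hobby | Job | Color | Drink | Pet
-----------------------------------------
  1   | cooking | nurse | white | coffee | cat
  2   | painting | chef | black | soda | rabbit
  3   | gardening | writer | gray | juice | hamster
  4   | reading | pilot | brown | tea | dog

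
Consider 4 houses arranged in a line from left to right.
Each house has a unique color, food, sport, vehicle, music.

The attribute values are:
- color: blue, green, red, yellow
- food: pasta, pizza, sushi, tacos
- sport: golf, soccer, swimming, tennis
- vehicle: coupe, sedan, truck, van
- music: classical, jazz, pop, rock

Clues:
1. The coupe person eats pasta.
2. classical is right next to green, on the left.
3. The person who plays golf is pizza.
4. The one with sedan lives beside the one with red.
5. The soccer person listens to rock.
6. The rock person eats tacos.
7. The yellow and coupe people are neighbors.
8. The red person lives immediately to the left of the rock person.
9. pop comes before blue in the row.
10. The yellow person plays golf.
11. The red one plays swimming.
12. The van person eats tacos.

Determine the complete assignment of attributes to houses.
Solution:

House | Color | Food | Sport | Vehicle | Music
----------------------------------------------
  1   | yellow | pizza | golf | sedan | pop
  2   | red | pasta | swimming | coupe | classical
  3   | green | tacos | soccer | van | rock
  4   | blue | sushi | tennis | truck | jazz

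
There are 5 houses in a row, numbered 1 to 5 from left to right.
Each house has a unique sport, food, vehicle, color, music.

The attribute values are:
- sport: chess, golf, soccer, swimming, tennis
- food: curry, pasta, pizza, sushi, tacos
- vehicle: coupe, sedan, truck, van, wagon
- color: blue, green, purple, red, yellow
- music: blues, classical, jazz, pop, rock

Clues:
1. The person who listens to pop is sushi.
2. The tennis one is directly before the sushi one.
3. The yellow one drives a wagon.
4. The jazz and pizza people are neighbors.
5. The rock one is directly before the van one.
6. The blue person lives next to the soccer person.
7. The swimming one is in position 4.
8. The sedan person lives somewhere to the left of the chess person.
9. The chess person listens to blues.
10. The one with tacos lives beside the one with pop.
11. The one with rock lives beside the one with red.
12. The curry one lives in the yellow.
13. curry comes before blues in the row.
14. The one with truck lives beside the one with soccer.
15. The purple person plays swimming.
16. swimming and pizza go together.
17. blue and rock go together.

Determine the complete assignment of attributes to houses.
Solution:

House | Sport | Food | Vehicle | Color | Music
----------------------------------------------
  1   | tennis | tacos | truck | blue | rock
  2   | soccer | sushi | van | red | pop
  3   | golf | curry | wagon | yellow | jazz
  4   | swimming | pizza | sedan | purple | classical
  5   | chess | pasta | coupe | green | blues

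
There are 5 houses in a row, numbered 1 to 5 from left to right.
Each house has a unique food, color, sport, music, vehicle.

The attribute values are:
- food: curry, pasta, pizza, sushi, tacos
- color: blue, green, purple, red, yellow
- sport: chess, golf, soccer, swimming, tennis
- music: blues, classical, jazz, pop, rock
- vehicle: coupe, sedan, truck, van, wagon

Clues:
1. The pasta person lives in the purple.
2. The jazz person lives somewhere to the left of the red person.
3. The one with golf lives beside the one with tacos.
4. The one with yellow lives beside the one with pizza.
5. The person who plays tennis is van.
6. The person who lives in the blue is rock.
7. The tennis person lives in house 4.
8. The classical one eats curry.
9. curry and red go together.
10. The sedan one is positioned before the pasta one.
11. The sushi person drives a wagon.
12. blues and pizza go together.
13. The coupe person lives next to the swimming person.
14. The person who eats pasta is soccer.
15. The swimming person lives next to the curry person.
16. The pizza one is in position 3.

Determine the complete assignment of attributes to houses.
Solution:

House | Food | Color | Sport | Music | Vehicle
----------------------------------------------
  1   | sushi | blue | golf | rock | wagon
  2   | tacos | yellow | chess | jazz | coupe
  3   | pizza | green | swimming | blues | sedan
  4   | curry | red | tennis | classical | van
  5   | pasta | purple | soccer | pop | truck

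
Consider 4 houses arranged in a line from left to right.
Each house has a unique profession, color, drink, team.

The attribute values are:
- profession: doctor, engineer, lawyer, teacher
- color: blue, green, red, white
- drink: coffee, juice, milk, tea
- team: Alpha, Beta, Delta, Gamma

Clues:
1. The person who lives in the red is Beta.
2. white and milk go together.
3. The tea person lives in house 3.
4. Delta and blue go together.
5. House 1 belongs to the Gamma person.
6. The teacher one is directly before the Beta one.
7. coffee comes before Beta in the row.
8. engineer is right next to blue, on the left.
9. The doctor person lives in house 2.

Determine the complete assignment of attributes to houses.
Solution:

House | Profession | Color | Drink | Team
-----------------------------------------
  1   | engineer | white | milk | Gamma
  2   | doctor | blue | coffee | Delta
  3   | teacher | green | tea | Alpha
  4   | lawyer | red | juice | Beta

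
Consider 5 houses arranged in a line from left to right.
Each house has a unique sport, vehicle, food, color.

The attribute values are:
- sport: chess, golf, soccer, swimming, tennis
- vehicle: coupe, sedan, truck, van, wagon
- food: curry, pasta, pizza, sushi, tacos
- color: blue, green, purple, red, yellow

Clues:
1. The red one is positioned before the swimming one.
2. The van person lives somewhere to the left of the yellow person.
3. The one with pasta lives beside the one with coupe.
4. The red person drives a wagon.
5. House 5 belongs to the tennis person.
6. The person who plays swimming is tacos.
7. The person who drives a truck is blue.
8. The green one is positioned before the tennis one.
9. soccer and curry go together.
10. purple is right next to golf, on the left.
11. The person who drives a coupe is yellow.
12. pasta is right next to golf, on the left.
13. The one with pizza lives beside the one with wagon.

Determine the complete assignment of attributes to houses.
Solution:

House | Sport | Vehicle | Food | Color
--------------------------------------
  1   | chess | van | pasta | purple
  2   | golf | coupe | pizza | yellow
  3   | soccer | wagon | curry | red
  4   | swimming | sedan | tacos | green
  5   | tennis | truck | sushi | blue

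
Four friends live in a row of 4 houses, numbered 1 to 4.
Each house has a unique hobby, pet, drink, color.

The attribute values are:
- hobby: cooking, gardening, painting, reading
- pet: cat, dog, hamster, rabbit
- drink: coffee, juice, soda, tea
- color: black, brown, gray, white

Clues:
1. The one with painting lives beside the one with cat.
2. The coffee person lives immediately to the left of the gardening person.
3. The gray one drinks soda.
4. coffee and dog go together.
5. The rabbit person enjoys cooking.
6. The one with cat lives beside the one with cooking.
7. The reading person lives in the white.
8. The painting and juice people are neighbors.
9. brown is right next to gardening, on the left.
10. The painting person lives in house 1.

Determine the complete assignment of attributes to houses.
Solution:

House | Hobby | Pet | Drink | Color
-----------------------------------
  1   | painting | dog | coffee | brown
  2   | gardening | cat | juice | black
  3   | cooking | rabbit | soda | gray
  4   | reading | hamster | tea | white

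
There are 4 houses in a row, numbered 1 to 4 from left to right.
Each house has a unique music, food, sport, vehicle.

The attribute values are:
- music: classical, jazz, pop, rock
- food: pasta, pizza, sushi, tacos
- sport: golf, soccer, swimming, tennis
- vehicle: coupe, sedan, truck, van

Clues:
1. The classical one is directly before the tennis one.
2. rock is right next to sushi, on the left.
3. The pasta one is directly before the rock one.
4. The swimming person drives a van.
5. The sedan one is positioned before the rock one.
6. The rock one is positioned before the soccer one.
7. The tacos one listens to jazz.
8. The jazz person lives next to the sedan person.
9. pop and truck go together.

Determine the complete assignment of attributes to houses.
Solution:

House | Music | Food | Sport | Vehicle
--------------------------------------
  1   | jazz | tacos | swimming | van
  2   | classical | pasta | golf | sedan
  3   | rock | pizza | tennis | coupe
  4   | pop | sushi | soccer | truck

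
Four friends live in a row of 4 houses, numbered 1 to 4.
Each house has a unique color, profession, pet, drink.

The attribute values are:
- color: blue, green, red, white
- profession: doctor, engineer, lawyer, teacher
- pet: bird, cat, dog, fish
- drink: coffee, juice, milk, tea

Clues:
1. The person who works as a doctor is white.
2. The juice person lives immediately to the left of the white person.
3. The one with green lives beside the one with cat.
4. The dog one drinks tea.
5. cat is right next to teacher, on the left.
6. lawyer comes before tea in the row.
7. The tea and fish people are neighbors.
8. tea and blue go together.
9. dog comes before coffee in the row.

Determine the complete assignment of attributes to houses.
Solution:

House | Color | Profession | Pet | Drink
----------------------------------------
  1   | green | lawyer | bird | juice
  2   | white | doctor | cat | milk
  3   | blue | teacher | dog | tea
  4   | red | engineer | fish | coffee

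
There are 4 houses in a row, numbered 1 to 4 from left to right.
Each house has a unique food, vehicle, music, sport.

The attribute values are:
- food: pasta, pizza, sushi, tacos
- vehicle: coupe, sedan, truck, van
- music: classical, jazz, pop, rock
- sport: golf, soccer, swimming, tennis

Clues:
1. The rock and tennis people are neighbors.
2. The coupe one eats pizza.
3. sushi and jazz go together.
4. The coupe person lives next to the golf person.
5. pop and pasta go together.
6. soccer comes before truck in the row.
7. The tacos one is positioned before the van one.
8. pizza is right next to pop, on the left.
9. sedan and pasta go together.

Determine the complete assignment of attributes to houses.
Solution:

House | Food | Vehicle | Music | Sport
--------------------------------------
  1   | pizza | coupe | classical | soccer
  2   | pasta | sedan | pop | golf
  3   | tacos | truck | rock | swimming
  4   | sushi | van | jazz | tennis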